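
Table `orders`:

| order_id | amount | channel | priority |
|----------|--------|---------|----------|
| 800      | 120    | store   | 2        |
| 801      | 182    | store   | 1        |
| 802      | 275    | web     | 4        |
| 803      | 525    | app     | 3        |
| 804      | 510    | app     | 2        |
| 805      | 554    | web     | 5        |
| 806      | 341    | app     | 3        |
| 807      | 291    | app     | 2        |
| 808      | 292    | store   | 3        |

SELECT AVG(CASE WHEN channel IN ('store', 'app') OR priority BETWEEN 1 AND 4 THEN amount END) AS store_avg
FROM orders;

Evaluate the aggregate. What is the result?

317

order_id=800: ✓ → 120
order_id=801: ✓ → 182
order_id=802: ✓ → 275
order_id=803: ✓ → 525
order_id=804: ✓ → 510
order_id=805: ✗
order_id=806: ✓ → 341
order_id=807: ✓ → 291
order_id=808: ✓ → 292
store_avg = (120 + 182 + 275 + 525 + 510 + 341 + 291 + 292) / 8 = 317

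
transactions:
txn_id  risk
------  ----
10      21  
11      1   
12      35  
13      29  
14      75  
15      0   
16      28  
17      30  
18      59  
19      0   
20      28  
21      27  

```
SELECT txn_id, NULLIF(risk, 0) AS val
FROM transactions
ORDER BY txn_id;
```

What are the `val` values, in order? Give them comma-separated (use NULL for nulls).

txn_id=10: risk=21 vs 0: differ → 21
txn_id=11: risk=1 vs 0: differ → 1
txn_id=12: risk=35 vs 0: differ → 35
txn_id=13: risk=29 vs 0: differ → 29
txn_id=14: risk=75 vs 0: differ → 75
txn_id=15: risk=0 vs 0: equal → NULL
txn_id=16: risk=28 vs 0: differ → 28
txn_id=17: risk=30 vs 0: differ → 30
txn_id=18: risk=59 vs 0: differ → 59
txn_id=19: risk=0 vs 0: equal → NULL
txn_id=20: risk=28 vs 0: differ → 28
txn_id=21: risk=27 vs 0: differ → 27

21, 1, 35, 29, 75, NULL, 28, 30, 59, NULL, 28, 27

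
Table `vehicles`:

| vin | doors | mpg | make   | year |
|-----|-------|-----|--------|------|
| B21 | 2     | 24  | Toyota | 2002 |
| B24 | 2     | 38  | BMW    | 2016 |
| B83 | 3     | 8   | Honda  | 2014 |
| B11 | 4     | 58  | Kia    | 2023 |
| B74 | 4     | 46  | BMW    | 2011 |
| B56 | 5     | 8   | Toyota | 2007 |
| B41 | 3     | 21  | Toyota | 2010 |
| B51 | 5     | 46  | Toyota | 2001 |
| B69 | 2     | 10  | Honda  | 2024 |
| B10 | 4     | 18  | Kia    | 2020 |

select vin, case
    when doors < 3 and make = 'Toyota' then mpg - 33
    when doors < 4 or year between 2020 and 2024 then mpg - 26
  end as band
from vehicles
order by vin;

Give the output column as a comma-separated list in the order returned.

-8, 32, -9, 12, -5, NULL, NULL, -16, NULL, -18

vin=B10: doors < 4 or year between 2020 and 2024 → -8
vin=B11: doors < 4 or year between 2020 and 2024 → 32
vin=B21: doors < 3 and make = 'Toyota' → -9
vin=B24: doors < 4 or year between 2020 and 2024 → 12
vin=B41: doors < 4 or year between 2020 and 2024 → -5
vin=B51: (no match → NULL) → NULL
vin=B56: (no match → NULL) → NULL
vin=B69: doors < 4 or year between 2020 and 2024 → -16
vin=B74: (no match → NULL) → NULL
vin=B83: doors < 4 or year between 2020 and 2024 → -18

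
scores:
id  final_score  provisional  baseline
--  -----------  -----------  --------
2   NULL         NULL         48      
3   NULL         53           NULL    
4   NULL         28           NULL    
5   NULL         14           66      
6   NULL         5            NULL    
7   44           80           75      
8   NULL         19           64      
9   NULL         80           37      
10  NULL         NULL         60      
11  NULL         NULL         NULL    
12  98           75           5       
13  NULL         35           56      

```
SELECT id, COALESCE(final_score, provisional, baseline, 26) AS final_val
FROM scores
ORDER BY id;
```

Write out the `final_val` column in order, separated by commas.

48, 53, 28, 14, 5, 44, 19, 80, 60, 26, 98, 35

id=2: final_score=NULL, provisional=NULL, baseline=48 → 48
id=3: final_score=NULL, provisional=53 → 53
id=4: final_score=NULL, provisional=28 → 28
id=5: final_score=NULL, provisional=14 → 14
id=6: final_score=NULL, provisional=5 → 5
id=7: final_score=44 → 44
id=8: final_score=NULL, provisional=19 → 19
id=9: final_score=NULL, provisional=80 → 80
id=10: final_score=NULL, provisional=NULL, baseline=60 → 60
id=11: final_score=NULL, provisional=NULL, baseline=NULL, → literal 26 → 26
id=12: final_score=98 → 98
id=13: final_score=NULL, provisional=35 → 35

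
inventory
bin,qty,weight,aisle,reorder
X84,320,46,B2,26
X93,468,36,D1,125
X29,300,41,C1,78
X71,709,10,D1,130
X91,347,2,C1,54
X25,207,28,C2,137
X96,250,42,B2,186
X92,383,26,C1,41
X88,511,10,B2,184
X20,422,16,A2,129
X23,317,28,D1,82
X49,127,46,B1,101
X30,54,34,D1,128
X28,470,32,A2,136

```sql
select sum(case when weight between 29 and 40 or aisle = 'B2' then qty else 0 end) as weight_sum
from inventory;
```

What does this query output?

2073

bin=X84: ✓ → 320
bin=X93: ✓ → 468
bin=X29: ✗
bin=X71: ✗
bin=X91: ✗
bin=X25: ✗
bin=X96: ✓ → 250
bin=X92: ✗
bin=X88: ✓ → 511
bin=X20: ✗
bin=X23: ✗
bin=X49: ✗
bin=X30: ✓ → 54
bin=X28: ✓ → 470
weight_sum = 320 + 468 + 250 + 511 + 54 + 470 = 2073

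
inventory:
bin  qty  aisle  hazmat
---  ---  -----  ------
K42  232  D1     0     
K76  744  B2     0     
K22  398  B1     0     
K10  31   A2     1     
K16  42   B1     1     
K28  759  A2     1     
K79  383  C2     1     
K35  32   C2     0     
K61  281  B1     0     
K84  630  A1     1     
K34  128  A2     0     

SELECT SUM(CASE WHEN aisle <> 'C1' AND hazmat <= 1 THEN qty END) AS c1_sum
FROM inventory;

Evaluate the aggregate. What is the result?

bin=K42: ✓ → 232
bin=K76: ✓ → 744
bin=K22: ✓ → 398
bin=K10: ✓ → 31
bin=K16: ✓ → 42
bin=K28: ✓ → 759
bin=K79: ✓ → 383
bin=K35: ✓ → 32
bin=K61: ✓ → 281
bin=K84: ✓ → 630
bin=K34: ✓ → 128
c1_sum = 232 + 744 + 398 + 31 + 42 + 759 + 383 + 32 + 281 + 630 + 128 = 3660

3660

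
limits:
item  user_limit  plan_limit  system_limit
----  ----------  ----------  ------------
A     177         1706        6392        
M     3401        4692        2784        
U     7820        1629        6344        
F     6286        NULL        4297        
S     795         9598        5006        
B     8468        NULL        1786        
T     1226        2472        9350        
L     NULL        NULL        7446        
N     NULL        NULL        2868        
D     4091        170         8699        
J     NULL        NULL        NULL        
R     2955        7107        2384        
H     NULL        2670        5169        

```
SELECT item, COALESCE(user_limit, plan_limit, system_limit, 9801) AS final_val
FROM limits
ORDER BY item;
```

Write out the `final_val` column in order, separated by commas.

177, 8468, 4091, 6286, 2670, 9801, 7446, 3401, 2868, 2955, 795, 1226, 7820

item=A: user_limit=177 → 177
item=B: user_limit=8468 → 8468
item=D: user_limit=4091 → 4091
item=F: user_limit=6286 → 6286
item=H: user_limit=NULL, plan_limit=2670 → 2670
item=J: user_limit=NULL, plan_limit=NULL, system_limit=NULL, → literal 9801 → 9801
item=L: user_limit=NULL, plan_limit=NULL, system_limit=7446 → 7446
item=M: user_limit=3401 → 3401
item=N: user_limit=NULL, plan_limit=NULL, system_limit=2868 → 2868
item=R: user_limit=2955 → 2955
item=S: user_limit=795 → 795
item=T: user_limit=1226 → 1226
item=U: user_limit=7820 → 7820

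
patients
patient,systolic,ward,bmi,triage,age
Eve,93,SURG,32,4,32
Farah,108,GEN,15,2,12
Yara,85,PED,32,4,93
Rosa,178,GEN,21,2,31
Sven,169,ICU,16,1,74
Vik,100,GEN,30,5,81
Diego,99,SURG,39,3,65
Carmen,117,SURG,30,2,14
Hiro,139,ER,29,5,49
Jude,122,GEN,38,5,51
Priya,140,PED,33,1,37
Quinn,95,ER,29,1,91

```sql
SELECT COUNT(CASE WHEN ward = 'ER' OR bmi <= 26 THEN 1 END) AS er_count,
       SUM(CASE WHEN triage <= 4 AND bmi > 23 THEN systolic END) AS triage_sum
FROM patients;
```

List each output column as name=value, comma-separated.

er_count=5, triage_sum=629

[er_count: ward = 'ER' OR bmi <= 26]
patient=Eve: ✗
patient=Farah: ✓ → 1
patient=Yara: ✗
patient=Rosa: ✓ → 1
patient=Sven: ✓ → 1
patient=Vik: ✗
patient=Diego: ✗
patient=Carmen: ✗
patient=Hiro: ✓ → 1
patient=Jude: ✗
patient=Priya: ✗
patient=Quinn: ✓ → 1
er_count = COUNT(1, 1, 1, 1, 1) = 5
—
[triage_sum: triage <= 4 AND bmi > 23]
patient=Eve: ✓ → 93
patient=Farah: ✗
patient=Yara: ✓ → 85
patient=Rosa: ✗
patient=Sven: ✗
patient=Vik: ✗
patient=Diego: ✓ → 99
patient=Carmen: ✓ → 117
patient=Hiro: ✗
patient=Jude: ✗
patient=Priya: ✓ → 140
patient=Quinn: ✓ → 95
triage_sum = 93 + 85 + 99 + 117 + 140 + 95 = 629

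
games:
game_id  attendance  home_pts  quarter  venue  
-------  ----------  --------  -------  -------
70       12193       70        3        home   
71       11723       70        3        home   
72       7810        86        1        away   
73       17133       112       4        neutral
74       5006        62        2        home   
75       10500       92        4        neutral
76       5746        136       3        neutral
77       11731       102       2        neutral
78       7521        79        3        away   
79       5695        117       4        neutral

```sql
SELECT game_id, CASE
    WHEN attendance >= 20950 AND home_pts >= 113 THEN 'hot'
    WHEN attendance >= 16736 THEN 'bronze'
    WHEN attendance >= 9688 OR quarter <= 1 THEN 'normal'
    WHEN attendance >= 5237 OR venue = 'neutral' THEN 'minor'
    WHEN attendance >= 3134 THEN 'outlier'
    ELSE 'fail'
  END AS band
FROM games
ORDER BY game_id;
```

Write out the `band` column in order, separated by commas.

normal, normal, normal, bronze, outlier, normal, minor, normal, minor, minor

game_id=70: attendance >= 9688 OR quarter <= 1 → normal
game_id=71: attendance >= 9688 OR quarter <= 1 → normal
game_id=72: attendance >= 9688 OR quarter <= 1 → normal
game_id=73: attendance >= 16736 → bronze
game_id=74: attendance >= 3134 → outlier
game_id=75: attendance >= 9688 OR quarter <= 1 → normal
game_id=76: attendance >= 5237 OR venue = 'neutral' → minor
game_id=77: attendance >= 9688 OR quarter <= 1 → normal
game_id=78: attendance >= 5237 OR venue = 'neutral' → minor
game_id=79: attendance >= 5237 OR venue = 'neutral' → minor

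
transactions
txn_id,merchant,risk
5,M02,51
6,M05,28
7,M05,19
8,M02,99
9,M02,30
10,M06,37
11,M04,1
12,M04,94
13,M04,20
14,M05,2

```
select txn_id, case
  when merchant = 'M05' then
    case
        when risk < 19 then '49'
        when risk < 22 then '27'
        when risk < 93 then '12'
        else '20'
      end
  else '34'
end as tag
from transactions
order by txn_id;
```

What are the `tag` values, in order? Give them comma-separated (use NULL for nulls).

txn_id=5: merchant='M02' → outer ELSE → 34
txn_id=6: merchant='M05' → inner[risk < 93] → 12
txn_id=7: merchant='M05' → inner[risk < 22] → 27
txn_id=8: merchant='M02' → outer ELSE → 34
txn_id=9: merchant='M02' → outer ELSE → 34
txn_id=10: merchant='M06' → outer ELSE → 34
txn_id=11: merchant='M04' → outer ELSE → 34
txn_id=12: merchant='M04' → outer ELSE → 34
txn_id=13: merchant='M04' → outer ELSE → 34
txn_id=14: merchant='M05' → inner[risk < 19] → 49

34, 12, 27, 34, 34, 34, 34, 34, 34, 49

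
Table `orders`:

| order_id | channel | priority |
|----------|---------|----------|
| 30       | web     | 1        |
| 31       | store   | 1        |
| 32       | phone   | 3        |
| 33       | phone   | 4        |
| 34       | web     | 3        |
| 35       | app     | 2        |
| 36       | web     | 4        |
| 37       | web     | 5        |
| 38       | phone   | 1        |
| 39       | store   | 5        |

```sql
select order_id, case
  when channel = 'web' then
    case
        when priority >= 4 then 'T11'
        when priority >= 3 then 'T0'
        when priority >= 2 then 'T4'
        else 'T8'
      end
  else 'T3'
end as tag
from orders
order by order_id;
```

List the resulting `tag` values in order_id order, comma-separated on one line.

order_id=30: channel='web' → inner[ELSE] → T8
order_id=31: channel='store' → outer ELSE → T3
order_id=32: channel='phone' → outer ELSE → T3
order_id=33: channel='phone' → outer ELSE → T3
order_id=34: channel='web' → inner[priority >= 3] → T0
order_id=35: channel='app' → outer ELSE → T3
order_id=36: channel='web' → inner[priority >= 4] → T11
order_id=37: channel='web' → inner[priority >= 4] → T11
order_id=38: channel='phone' → outer ELSE → T3
order_id=39: channel='store' → outer ELSE → T3

T8, T3, T3, T3, T0, T3, T11, T11, T3, T3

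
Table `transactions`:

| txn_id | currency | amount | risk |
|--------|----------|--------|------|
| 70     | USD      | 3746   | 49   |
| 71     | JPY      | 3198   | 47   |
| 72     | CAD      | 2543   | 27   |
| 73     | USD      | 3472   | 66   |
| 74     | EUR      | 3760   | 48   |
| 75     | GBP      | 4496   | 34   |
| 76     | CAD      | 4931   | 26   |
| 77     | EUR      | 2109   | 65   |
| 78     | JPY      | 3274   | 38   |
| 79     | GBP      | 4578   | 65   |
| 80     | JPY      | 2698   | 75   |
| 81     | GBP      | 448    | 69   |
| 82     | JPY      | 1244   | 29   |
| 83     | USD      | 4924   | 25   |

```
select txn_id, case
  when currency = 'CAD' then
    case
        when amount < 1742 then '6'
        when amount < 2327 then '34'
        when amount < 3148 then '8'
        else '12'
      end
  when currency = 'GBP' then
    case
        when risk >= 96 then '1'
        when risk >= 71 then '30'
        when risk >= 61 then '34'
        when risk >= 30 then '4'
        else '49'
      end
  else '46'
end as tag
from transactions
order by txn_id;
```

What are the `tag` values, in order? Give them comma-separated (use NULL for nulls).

46, 46, 8, 46, 46, 4, 12, 46, 46, 34, 46, 34, 46, 46

txn_id=70: currency='USD' → outer ELSE → 46
txn_id=71: currency='JPY' → outer ELSE → 46
txn_id=72: currency='CAD' → inner[amount < 3148] → 8
txn_id=73: currency='USD' → outer ELSE → 46
txn_id=74: currency='EUR' → outer ELSE → 46
txn_id=75: currency='GBP' → inner[risk >= 30] → 4
txn_id=76: currency='CAD' → inner[ELSE] → 12
txn_id=77: currency='EUR' → outer ELSE → 46
txn_id=78: currency='JPY' → outer ELSE → 46
txn_id=79: currency='GBP' → inner[risk >= 61] → 34
txn_id=80: currency='JPY' → outer ELSE → 46
txn_id=81: currency='GBP' → inner[risk >= 61] → 34
txn_id=82: currency='JPY' → outer ELSE → 46
txn_id=83: currency='USD' → outer ELSE → 46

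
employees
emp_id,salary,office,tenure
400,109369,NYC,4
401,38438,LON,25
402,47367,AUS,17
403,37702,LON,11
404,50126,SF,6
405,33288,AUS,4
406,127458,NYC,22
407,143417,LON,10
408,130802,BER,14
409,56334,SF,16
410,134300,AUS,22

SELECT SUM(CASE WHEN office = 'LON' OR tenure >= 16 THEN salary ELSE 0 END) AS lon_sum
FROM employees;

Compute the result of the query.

emp_id=400: ✗
emp_id=401: ✓ → 38438
emp_id=402: ✓ → 47367
emp_id=403: ✓ → 37702
emp_id=404: ✗
emp_id=405: ✗
emp_id=406: ✓ → 127458
emp_id=407: ✓ → 143417
emp_id=408: ✗
emp_id=409: ✓ → 56334
emp_id=410: ✓ → 134300
lon_sum = 38438 + 47367 + 37702 + 127458 + 143417 + 56334 + 134300 = 585016

585016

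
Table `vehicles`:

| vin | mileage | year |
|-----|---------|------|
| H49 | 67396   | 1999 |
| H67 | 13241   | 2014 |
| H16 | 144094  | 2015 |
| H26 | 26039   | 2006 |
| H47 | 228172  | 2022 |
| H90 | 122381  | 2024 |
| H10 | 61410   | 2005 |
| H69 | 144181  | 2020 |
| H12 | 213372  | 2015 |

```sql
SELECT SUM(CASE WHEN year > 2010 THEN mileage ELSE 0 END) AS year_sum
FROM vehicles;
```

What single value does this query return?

865441

vin=H49: ✗
vin=H67: ✓ → 13241
vin=H16: ✓ → 144094
vin=H26: ✗
vin=H47: ✓ → 228172
vin=H90: ✓ → 122381
vin=H10: ✗
vin=H69: ✓ → 144181
vin=H12: ✓ → 213372
year_sum = 13241 + 144094 + 228172 + 122381 + 144181 + 213372 = 865441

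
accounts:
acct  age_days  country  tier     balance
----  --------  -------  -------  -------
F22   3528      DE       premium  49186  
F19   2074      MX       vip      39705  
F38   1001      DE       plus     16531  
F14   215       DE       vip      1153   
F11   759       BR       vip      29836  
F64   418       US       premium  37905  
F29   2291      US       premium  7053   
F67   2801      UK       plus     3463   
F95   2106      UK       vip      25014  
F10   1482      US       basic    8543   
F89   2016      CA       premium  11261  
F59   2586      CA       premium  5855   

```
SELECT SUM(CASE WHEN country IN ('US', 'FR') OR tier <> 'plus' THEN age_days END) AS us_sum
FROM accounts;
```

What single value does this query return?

acct=F22: ✓ → 3528
acct=F19: ✓ → 2074
acct=F38: ✗
acct=F14: ✓ → 215
acct=F11: ✓ → 759
acct=F64: ✓ → 418
acct=F29: ✓ → 2291
acct=F67: ✗
acct=F95: ✓ → 2106
acct=F10: ✓ → 1482
acct=F89: ✓ → 2016
acct=F59: ✓ → 2586
us_sum = 3528 + 2074 + 215 + 759 + 418 + 2291 + 2106 + 1482 + 2016 + 2586 = 17475

17475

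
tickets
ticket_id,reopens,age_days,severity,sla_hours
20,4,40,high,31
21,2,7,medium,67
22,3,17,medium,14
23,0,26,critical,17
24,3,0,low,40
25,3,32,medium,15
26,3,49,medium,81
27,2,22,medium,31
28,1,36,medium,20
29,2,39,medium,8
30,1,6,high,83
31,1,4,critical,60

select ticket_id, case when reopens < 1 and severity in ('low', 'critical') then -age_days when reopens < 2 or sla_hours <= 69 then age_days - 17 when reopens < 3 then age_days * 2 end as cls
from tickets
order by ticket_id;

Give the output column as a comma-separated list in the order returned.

23, -10, 0, -26, -17, 15, NULL, 5, 19, 22, -11, -13

ticket_id=20: reopens < 2 or sla_hours <= 69 → 23
ticket_id=21: reopens < 2 or sla_hours <= 69 → -10
ticket_id=22: reopens < 2 or sla_hours <= 69 → 0
ticket_id=23: reopens < 1 and severity in ('low', 'critical') → -26
ticket_id=24: reopens < 2 or sla_hours <= 69 → -17
ticket_id=25: reopens < 2 or sla_hours <= 69 → 15
ticket_id=26: (no match → NULL) → NULL
ticket_id=27: reopens < 2 or sla_hours <= 69 → 5
ticket_id=28: reopens < 2 or sla_hours <= 69 → 19
ticket_id=29: reopens < 2 or sla_hours <= 69 → 22
ticket_id=30: reopens < 2 or sla_hours <= 69 → -11
ticket_id=31: reopens < 2 or sla_hours <= 69 → -13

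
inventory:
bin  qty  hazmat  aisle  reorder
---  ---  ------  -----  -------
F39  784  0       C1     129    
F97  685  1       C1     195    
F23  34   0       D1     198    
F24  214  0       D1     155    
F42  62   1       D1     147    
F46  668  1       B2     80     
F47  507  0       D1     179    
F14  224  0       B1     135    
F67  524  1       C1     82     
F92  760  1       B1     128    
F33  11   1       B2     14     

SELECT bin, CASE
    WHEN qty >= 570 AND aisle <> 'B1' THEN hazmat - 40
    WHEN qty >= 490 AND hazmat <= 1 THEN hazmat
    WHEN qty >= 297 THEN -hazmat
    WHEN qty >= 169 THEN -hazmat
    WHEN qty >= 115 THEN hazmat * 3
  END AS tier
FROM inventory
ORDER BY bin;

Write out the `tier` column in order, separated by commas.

0, NULL, 0, NULL, -40, NULL, -39, 0, 1, 1, -39

bin=F14: qty >= 169 → 0
bin=F23: (no match → NULL) → NULL
bin=F24: qty >= 169 → 0
bin=F33: (no match → NULL) → NULL
bin=F39: qty >= 570 AND aisle <> 'B1' → -40
bin=F42: (no match → NULL) → NULL
bin=F46: qty >= 570 AND aisle <> 'B1' → -39
bin=F47: qty >= 490 AND hazmat <= 1 → 0
bin=F67: qty >= 490 AND hazmat <= 1 → 1
bin=F92: qty >= 490 AND hazmat <= 1 → 1
bin=F97: qty >= 570 AND aisle <> 'B1' → -39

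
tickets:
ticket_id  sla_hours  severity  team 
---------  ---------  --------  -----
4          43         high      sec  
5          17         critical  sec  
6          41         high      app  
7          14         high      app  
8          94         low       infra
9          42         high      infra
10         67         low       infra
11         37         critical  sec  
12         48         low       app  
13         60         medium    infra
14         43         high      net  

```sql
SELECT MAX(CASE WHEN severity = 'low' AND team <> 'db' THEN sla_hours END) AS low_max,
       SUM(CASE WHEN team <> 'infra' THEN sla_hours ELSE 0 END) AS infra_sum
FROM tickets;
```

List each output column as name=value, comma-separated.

[low_max: severity = 'low' AND team <> 'db']
ticket_id=4: ✗
ticket_id=5: ✗
ticket_id=6: ✗
ticket_id=7: ✗
ticket_id=8: ✓ → 94
ticket_id=9: ✗
ticket_id=10: ✓ → 67
ticket_id=11: ✗
ticket_id=12: ✓ → 48
ticket_id=13: ✗
ticket_id=14: ✗
low_max = MAX(94, 67, 48) = 94
—
[infra_sum: team <> 'infra']
ticket_id=4: ✓ → 43
ticket_id=5: ✓ → 17
ticket_id=6: ✓ → 41
ticket_id=7: ✓ → 14
ticket_id=8: ✗
ticket_id=9: ✗
ticket_id=10: ✗
ticket_id=11: ✓ → 37
ticket_id=12: ✓ → 48
ticket_id=13: ✗
ticket_id=14: ✓ → 43
infra_sum = 43 + 17 + 41 + 14 + 37 + 48 + 43 = 243

low_max=94, infra_sum=243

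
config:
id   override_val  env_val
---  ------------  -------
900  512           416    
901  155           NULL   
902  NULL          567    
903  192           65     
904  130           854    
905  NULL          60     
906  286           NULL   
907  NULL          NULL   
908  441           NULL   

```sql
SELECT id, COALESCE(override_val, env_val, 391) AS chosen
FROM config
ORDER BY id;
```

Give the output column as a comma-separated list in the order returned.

512, 155, 567, 192, 130, 60, 286, 391, 441

id=900: override_val=512 → 512
id=901: override_val=155 → 155
id=902: override_val=NULL, env_val=567 → 567
id=903: override_val=192 → 192
id=904: override_val=130 → 130
id=905: override_val=NULL, env_val=60 → 60
id=906: override_val=286 → 286
id=907: override_val=NULL, env_val=NULL, → literal 391 → 391
id=908: override_val=441 → 441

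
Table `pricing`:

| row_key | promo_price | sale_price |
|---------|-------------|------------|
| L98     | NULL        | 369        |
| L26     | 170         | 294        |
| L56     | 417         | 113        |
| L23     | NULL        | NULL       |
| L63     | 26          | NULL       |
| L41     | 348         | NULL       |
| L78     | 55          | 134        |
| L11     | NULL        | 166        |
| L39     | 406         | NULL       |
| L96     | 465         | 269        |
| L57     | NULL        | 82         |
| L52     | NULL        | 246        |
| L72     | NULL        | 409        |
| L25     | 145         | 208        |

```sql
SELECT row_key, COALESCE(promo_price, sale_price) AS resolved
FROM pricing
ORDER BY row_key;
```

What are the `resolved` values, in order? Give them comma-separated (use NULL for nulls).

166, NULL, 145, 170, 406, 348, 246, 417, 82, 26, 409, 55, 465, 369

row_key=L11: promo_price=NULL, sale_price=166 → 166
row_key=L23: promo_price=NULL, sale_price=NULL (all NULL) → NULL
row_key=L25: promo_price=145 → 145
row_key=L26: promo_price=170 → 170
row_key=L39: promo_price=406 → 406
row_key=L41: promo_price=348 → 348
row_key=L52: promo_price=NULL, sale_price=246 → 246
row_key=L56: promo_price=417 → 417
row_key=L57: promo_price=NULL, sale_price=82 → 82
row_key=L63: promo_price=26 → 26
row_key=L72: promo_price=NULL, sale_price=409 → 409
row_key=L78: promo_price=55 → 55
row_key=L96: promo_price=465 → 465
row_key=L98: promo_price=NULL, sale_price=369 → 369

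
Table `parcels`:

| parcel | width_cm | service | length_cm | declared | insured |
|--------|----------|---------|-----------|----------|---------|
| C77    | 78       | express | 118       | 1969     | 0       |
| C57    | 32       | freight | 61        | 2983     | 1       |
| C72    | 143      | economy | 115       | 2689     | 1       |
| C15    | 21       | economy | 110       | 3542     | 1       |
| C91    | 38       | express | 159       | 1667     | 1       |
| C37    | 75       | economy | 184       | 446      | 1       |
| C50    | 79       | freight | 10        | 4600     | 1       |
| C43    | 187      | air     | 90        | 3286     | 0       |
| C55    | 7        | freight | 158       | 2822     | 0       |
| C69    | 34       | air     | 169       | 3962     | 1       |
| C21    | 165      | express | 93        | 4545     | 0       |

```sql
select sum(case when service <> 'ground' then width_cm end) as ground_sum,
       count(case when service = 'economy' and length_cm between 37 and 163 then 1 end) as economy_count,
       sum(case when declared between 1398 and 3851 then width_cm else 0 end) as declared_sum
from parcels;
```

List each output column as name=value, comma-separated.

[ground_sum: service <> 'ground']
parcel=C77: ✓ → 78
parcel=C57: ✓ → 32
parcel=C72: ✓ → 143
parcel=C15: ✓ → 21
parcel=C91: ✓ → 38
parcel=C37: ✓ → 75
parcel=C50: ✓ → 79
parcel=C43: ✓ → 187
parcel=C55: ✓ → 7
parcel=C69: ✓ → 34
parcel=C21: ✓ → 165
ground_sum = 78 + 32 + 143 + 21 + 38 + 75 + 79 + 187 + 7 + 34 + 165 = 859
—
[economy_count: service = 'economy' and length_cm between 37 and 163]
parcel=C77: ✗
parcel=C57: ✗
parcel=C72: ✓ → 1
parcel=C15: ✓ → 1
parcel=C91: ✗
parcel=C37: ✗
parcel=C50: ✗
parcel=C43: ✗
parcel=C55: ✗
parcel=C69: ✗
parcel=C21: ✗
economy_count = COUNT(1, 1) = 2
—
[declared_sum: declared between 1398 and 3851]
parcel=C77: ✓ → 78
parcel=C57: ✓ → 32
parcel=C72: ✓ → 143
parcel=C15: ✓ → 21
parcel=C91: ✓ → 38
parcel=C37: ✗
parcel=C50: ✗
parcel=C43: ✓ → 187
parcel=C55: ✓ → 7
parcel=C69: ✗
parcel=C21: ✗
declared_sum = 78 + 32 + 143 + 21 + 38 + 187 + 7 = 506

ground_sum=859, economy_count=2, declared_sum=506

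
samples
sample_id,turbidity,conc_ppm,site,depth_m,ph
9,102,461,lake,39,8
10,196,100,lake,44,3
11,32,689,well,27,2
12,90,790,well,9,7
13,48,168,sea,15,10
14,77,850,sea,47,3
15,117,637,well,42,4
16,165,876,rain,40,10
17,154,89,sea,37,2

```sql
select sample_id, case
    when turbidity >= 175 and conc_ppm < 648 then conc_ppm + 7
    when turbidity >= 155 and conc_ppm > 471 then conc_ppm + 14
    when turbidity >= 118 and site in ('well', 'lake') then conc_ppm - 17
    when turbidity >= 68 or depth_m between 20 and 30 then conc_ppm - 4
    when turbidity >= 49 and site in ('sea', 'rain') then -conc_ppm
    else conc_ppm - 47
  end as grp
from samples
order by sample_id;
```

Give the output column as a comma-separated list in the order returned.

457, 107, 685, 786, 121, 846, 633, 890, 85

sample_id=9: turbidity >= 68 or depth_m between 20 and 30 → 457
sample_id=10: turbidity >= 175 and conc_ppm < 648 → 107
sample_id=11: turbidity >= 68 or depth_m between 20 and 30 → 685
sample_id=12: turbidity >= 68 or depth_m between 20 and 30 → 786
sample_id=13: ELSE → 121
sample_id=14: turbidity >= 68 or depth_m between 20 and 30 → 846
sample_id=15: turbidity >= 68 or depth_m between 20 and 30 → 633
sample_id=16: turbidity >= 155 and conc_ppm > 471 → 890
sample_id=17: turbidity >= 68 or depth_m between 20 and 30 → 85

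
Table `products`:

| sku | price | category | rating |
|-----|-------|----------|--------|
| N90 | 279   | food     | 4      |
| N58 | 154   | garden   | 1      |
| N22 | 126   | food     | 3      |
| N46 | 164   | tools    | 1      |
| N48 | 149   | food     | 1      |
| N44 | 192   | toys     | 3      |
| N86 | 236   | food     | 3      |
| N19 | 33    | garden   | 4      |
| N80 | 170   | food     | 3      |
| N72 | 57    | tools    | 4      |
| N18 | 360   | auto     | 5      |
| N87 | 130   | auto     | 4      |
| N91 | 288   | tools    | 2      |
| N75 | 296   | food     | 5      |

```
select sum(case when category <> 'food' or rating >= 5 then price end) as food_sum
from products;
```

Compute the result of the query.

1674

sku=N90: ✗
sku=N58: ✓ → 154
sku=N22: ✗
sku=N46: ✓ → 164
sku=N48: ✗
sku=N44: ✓ → 192
sku=N86: ✗
sku=N19: ✓ → 33
sku=N80: ✗
sku=N72: ✓ → 57
sku=N18: ✓ → 360
sku=N87: ✓ → 130
sku=N91: ✓ → 288
sku=N75: ✓ → 296
food_sum = 154 + 164 + 192 + 33 + 57 + 360 + 130 + 288 + 296 = 1674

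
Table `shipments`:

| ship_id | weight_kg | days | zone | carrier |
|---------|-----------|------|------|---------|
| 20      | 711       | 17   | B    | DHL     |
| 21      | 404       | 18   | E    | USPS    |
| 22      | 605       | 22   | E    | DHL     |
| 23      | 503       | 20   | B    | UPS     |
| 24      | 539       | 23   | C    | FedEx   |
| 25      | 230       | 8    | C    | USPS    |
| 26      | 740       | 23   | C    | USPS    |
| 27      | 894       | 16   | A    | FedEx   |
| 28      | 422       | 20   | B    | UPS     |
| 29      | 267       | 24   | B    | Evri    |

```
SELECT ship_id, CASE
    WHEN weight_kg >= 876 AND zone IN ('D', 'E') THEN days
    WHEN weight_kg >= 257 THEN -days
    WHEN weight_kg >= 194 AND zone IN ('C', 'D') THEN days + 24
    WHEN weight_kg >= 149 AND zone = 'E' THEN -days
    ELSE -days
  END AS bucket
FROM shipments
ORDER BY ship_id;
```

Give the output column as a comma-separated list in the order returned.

ship_id=20: weight_kg >= 257 → -17
ship_id=21: weight_kg >= 257 → -18
ship_id=22: weight_kg >= 257 → -22
ship_id=23: weight_kg >= 257 → -20
ship_id=24: weight_kg >= 257 → -23
ship_id=25: weight_kg >= 194 AND zone IN ('C', 'D') → 32
ship_id=26: weight_kg >= 257 → -23
ship_id=27: weight_kg >= 257 → -16
ship_id=28: weight_kg >= 257 → -20
ship_id=29: weight_kg >= 257 → -24

-17, -18, -22, -20, -23, 32, -23, -16, -20, -24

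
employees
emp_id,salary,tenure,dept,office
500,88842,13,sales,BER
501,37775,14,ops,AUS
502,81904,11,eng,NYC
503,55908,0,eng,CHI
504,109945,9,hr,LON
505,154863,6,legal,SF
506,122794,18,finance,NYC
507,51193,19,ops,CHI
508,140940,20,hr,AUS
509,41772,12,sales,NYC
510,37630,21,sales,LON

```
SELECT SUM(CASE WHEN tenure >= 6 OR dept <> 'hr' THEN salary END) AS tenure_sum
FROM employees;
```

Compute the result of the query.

923566

emp_id=500: ✓ → 88842
emp_id=501: ✓ → 37775
emp_id=502: ✓ → 81904
emp_id=503: ✓ → 55908
emp_id=504: ✓ → 109945
emp_id=505: ✓ → 154863
emp_id=506: ✓ → 122794
emp_id=507: ✓ → 51193
emp_id=508: ✓ → 140940
emp_id=509: ✓ → 41772
emp_id=510: ✓ → 37630
tenure_sum = 88842 + 37775 + 81904 + 55908 + 109945 + 154863 + 122794 + 51193 + 140940 + 41772 + 37630 = 923566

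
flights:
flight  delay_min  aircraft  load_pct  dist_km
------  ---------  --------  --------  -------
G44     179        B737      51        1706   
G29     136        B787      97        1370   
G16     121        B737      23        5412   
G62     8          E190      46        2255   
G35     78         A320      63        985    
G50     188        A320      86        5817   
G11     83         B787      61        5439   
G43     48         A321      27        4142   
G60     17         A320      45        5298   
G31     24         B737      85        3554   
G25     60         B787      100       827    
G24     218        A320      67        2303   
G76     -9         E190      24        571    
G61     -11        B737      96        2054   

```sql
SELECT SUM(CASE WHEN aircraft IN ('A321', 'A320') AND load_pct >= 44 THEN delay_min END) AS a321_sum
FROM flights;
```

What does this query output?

flight=G44: ✗
flight=G29: ✗
flight=G16: ✗
flight=G62: ✗
flight=G35: ✓ → 78
flight=G50: ✓ → 188
flight=G11: ✗
flight=G43: ✗
flight=G60: ✓ → 17
flight=G31: ✗
flight=G25: ✗
flight=G24: ✓ → 218
flight=G76: ✗
flight=G61: ✗
a321_sum = 78 + 188 + 17 + 218 = 501

501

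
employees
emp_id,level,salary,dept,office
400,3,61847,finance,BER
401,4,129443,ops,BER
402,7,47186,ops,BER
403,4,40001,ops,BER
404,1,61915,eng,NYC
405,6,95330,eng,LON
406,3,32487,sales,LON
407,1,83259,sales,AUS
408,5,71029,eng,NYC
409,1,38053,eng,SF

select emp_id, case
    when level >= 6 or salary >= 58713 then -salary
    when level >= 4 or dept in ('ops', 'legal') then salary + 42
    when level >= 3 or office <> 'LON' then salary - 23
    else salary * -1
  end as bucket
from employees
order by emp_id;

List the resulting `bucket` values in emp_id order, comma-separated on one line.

-61847, -129443, -47186, 40043, -61915, -95330, 32464, -83259, -71029, 38030

emp_id=400: level >= 6 or salary >= 58713 → -61847
emp_id=401: level >= 6 or salary >= 58713 → -129443
emp_id=402: level >= 6 or salary >= 58713 → -47186
emp_id=403: level >= 4 or dept in ('ops', 'legal') → 40043
emp_id=404: level >= 6 or salary >= 58713 → -61915
emp_id=405: level >= 6 or salary >= 58713 → -95330
emp_id=406: level >= 3 or office <> 'LON' → 32464
emp_id=407: level >= 6 or salary >= 58713 → -83259
emp_id=408: level >= 6 or salary >= 58713 → -71029
emp_id=409: level >= 3 or office <> 'LON' → 38030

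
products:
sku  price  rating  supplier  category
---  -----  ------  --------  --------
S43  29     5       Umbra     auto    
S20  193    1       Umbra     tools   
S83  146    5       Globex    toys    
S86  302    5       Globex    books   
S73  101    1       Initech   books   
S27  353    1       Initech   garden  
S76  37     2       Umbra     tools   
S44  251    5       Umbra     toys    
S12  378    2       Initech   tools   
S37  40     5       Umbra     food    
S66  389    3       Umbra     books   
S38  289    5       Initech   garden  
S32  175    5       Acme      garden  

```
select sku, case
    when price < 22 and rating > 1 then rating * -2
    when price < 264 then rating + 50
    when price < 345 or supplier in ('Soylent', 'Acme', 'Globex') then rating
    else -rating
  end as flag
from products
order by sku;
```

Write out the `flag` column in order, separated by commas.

sku=S12: ELSE → -2
sku=S20: price < 264 → 51
sku=S27: ELSE → -1
sku=S32: price < 264 → 55
sku=S37: price < 264 → 55
sku=S38: price < 345 or supplier in ('Soylent', 'Acme', 'Globex') → 5
sku=S43: price < 264 → 55
sku=S44: price < 264 → 55
sku=S66: ELSE → -3
sku=S73: price < 264 → 51
sku=S76: price < 264 → 52
sku=S83: price < 264 → 55
sku=S86: price < 345 or supplier in ('Soylent', 'Acme', 'Globex') → 5

-2, 51, -1, 55, 55, 5, 55, 55, -3, 51, 52, 55, 5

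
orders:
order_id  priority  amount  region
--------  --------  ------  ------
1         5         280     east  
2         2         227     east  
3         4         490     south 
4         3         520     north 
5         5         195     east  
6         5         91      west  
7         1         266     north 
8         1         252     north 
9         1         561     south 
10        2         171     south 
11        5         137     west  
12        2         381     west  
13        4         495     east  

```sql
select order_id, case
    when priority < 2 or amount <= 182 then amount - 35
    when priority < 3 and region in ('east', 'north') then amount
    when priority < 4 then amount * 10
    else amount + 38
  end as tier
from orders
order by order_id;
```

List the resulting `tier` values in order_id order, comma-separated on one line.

order_id=1: ELSE → 318
order_id=2: priority < 3 and region in ('east', 'north') → 227
order_id=3: ELSE → 528
order_id=4: priority < 4 → 5200
order_id=5: ELSE → 233
order_id=6: priority < 2 or amount <= 182 → 56
order_id=7: priority < 2 or amount <= 182 → 231
order_id=8: priority < 2 or amount <= 182 → 217
order_id=9: priority < 2 or amount <= 182 → 526
order_id=10: priority < 2 or amount <= 182 → 136
order_id=11: priority < 2 or amount <= 182 → 102
order_id=12: priority < 4 → 3810
order_id=13: ELSE → 533

318, 227, 528, 5200, 233, 56, 231, 217, 526, 136, 102, 3810, 533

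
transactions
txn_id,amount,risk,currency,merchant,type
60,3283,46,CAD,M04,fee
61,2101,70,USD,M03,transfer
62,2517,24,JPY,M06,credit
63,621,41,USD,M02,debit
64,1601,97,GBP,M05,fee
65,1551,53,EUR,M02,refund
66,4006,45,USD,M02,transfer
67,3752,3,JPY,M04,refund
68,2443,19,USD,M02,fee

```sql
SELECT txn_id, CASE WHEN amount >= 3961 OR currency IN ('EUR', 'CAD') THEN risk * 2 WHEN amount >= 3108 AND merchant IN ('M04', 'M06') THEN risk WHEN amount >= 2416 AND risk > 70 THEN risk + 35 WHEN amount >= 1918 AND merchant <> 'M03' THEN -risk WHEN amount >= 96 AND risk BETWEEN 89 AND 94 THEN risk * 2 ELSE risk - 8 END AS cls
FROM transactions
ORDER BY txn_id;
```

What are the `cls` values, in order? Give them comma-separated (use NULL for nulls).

92, 62, -24, 33, 89, 106, 90, 3, -19

txn_id=60: amount >= 3961 OR currency IN ('EUR', 'CAD') → 92
txn_id=61: ELSE → 62
txn_id=62: amount >= 1918 AND merchant <> 'M03' → -24
txn_id=63: ELSE → 33
txn_id=64: ELSE → 89
txn_id=65: amount >= 3961 OR currency IN ('EUR', 'CAD') → 106
txn_id=66: amount >= 3961 OR currency IN ('EUR', 'CAD') → 90
txn_id=67: amount >= 3108 AND merchant IN ('M04', 'M06') → 3
txn_id=68: amount >= 1918 AND merchant <> 'M03' → -19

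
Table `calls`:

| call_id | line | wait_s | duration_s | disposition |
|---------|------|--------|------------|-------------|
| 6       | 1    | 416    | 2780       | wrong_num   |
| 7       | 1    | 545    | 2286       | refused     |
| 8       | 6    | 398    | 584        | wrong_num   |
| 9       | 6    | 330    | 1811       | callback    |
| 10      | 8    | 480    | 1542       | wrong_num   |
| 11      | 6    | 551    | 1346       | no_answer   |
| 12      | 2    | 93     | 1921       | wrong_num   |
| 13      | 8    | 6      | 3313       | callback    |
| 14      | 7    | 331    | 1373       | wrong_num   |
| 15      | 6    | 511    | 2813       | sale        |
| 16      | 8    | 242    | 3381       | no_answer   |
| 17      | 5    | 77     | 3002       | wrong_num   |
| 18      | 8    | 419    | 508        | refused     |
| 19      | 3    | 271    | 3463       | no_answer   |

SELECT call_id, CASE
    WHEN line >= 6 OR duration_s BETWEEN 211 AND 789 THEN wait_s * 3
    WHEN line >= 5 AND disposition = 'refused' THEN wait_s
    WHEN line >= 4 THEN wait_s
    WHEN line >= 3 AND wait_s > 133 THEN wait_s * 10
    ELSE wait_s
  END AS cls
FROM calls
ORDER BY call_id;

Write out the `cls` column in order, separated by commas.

call_id=6: ELSE → 416
call_id=7: ELSE → 545
call_id=8: line >= 6 OR duration_s BETWEEN 211 AND 789 → 1194
call_id=9: line >= 6 OR duration_s BETWEEN 211 AND 789 → 990
call_id=10: line >= 6 OR duration_s BETWEEN 211 AND 789 → 1440
call_id=11: line >= 6 OR duration_s BETWEEN 211 AND 789 → 1653
call_id=12: ELSE → 93
call_id=13: line >= 6 OR duration_s BETWEEN 211 AND 789 → 18
call_id=14: line >= 6 OR duration_s BETWEEN 211 AND 789 → 993
call_id=15: line >= 6 OR duration_s BETWEEN 211 AND 789 → 1533
call_id=16: line >= 6 OR duration_s BETWEEN 211 AND 789 → 726
call_id=17: line >= 4 → 77
call_id=18: line >= 6 OR duration_s BETWEEN 211 AND 789 → 1257
call_id=19: line >= 3 AND wait_s > 133 → 2710

416, 545, 1194, 990, 1440, 1653, 93, 18, 993, 1533, 726, 77, 1257, 2710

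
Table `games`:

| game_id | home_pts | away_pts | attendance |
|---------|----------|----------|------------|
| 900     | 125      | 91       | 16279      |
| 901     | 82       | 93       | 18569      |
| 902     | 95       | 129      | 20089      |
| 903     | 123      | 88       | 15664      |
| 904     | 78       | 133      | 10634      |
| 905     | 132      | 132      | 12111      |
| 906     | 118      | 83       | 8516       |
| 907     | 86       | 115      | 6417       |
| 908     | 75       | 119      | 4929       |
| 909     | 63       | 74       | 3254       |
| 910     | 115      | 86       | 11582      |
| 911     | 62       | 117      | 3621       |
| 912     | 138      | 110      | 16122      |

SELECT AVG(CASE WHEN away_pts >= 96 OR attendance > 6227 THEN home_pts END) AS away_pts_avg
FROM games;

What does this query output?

game_id=900: ✓ → 125
game_id=901: ✓ → 82
game_id=902: ✓ → 95
game_id=903: ✓ → 123
game_id=904: ✓ → 78
game_id=905: ✓ → 132
game_id=906: ✓ → 118
game_id=907: ✓ → 86
game_id=908: ✓ → 75
game_id=909: ✗
game_id=910: ✓ → 115
game_id=911: ✓ → 62
game_id=912: ✓ → 138
away_pts_avg = (125 + 82 + 95 + 123 + 78 + 132 + 118 + 86 + 75 + 115 + 62 + 138) / 12 = 102.4166666667

102.4166666667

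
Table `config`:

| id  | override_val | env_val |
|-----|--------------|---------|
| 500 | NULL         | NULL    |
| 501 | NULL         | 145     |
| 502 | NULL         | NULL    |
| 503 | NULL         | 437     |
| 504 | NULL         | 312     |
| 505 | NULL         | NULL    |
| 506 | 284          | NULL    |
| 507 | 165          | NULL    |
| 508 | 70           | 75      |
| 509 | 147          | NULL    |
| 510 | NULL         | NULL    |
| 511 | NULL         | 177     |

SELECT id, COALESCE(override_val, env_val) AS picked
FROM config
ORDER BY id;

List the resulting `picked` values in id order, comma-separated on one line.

id=500: override_val=NULL, env_val=NULL (all NULL) → NULL
id=501: override_val=NULL, env_val=145 → 145
id=502: override_val=NULL, env_val=NULL (all NULL) → NULL
id=503: override_val=NULL, env_val=437 → 437
id=504: override_val=NULL, env_val=312 → 312
id=505: override_val=NULL, env_val=NULL (all NULL) → NULL
id=506: override_val=284 → 284
id=507: override_val=165 → 165
id=508: override_val=70 → 70
id=509: override_val=147 → 147
id=510: override_val=NULL, env_val=NULL (all NULL) → NULL
id=511: override_val=NULL, env_val=177 → 177

NULL, 145, NULL, 437, 312, NULL, 284, 165, 70, 147, NULL, 177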